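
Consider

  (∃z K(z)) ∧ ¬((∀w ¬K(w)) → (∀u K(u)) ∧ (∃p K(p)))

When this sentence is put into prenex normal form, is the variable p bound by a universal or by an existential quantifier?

Rewrite implications/biconditionals: A → B as ¬A ∨ B.
  (∃z K(z)) ∧ ¬(¬(∀w ¬K(w)) ∨ (∀u K(u)) ∧ (∃p K(p)))
Push ¬ through the quantifiers and connectives to reach negation normal form:
  (∃z K(z)) ∧ (∀w ¬K(w)) ∧ ((∃u ¬K(u)) ∨ (∀p ¬K(p)))
All bound variables are already distinct, so no renaming is needed.
Pull the quantifiers to the front (each side's bound variable is not free in the other side):
  ∃z ∀w ∃u ∀p (K(z) ∧ ¬K(w) ∧ (¬K(u) ∨ ¬K(p)))
The quantifier ∃p sits under an odd number of negations (counting the antecedent side of each →), so it flips to ∀p.

universal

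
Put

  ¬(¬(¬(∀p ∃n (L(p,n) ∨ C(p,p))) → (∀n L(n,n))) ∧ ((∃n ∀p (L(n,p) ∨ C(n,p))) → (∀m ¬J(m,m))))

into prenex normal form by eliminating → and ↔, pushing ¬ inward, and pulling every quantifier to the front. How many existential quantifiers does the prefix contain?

First replace A → B with ¬A ∨ B.
  ¬(¬(¬¬(∀p ∃n (L(p,n) ∨ C(p,p))) ∨ (∀n L(n,n))) ∧ (¬(∃n ∀p (L(n,p) ∨ C(n,p))) ∨ (∀m ¬J(m,m))))
Drive negations inward (¬∀x A ≡ ∃x ¬A, ¬∃x A ≡ ∀x ¬A, De Morgan for ∧/∨):
  (∀p ∃n (L(p,n) ∨ C(p,p))) ∨ (∀n L(n,n)) ∨ (∃n ∀p (L(n,p) ∨ C(n,p))) ∧ (∃m J(m,m))
Rename bound variables to avoid capture: n↦u, n↦x1, p↦v.
  (∀p ∃n (L(p,n) ∨ C(p,p))) ∨ (∀u L(u,u)) ∨ (∃x1 ∀v (L(x1,v) ∨ C(x1,v))) ∧ (∃m J(m,m))
Finally move all quantifiers to the prefix:
  ∀p ∃n ∀u ∃x1 ∀v ∃m (L(p,n) ∨ C(p,p) ∨ L(u,u) ∨ (L(x1,v) ∨ C(x1,v)) ∧ J(m,m))
The prefix is ∀p ∃n ∀u ∃x1 ∀v ∃m: 3 universal, 3 existential.

3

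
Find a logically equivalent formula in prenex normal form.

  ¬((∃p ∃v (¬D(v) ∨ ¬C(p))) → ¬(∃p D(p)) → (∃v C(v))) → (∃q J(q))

∀p ∀v ∃y ∃z1 ∃q (D(v) ∧ C(p) ∨ D(y) ∨ C(z1) ∨ J(q))

Eliminate → and ↔ using ¬ and ∨.
  ¬¬(¬(∃p ∃v (¬D(v) ∨ ¬C(p))) ∨ ¬¬(∃p D(p)) ∨ (∃v C(v))) ∨ (∃q J(q))
Move each ¬ inward, flipping quantifiers it crosses:
  (∀p ∀v (D(v) ∧ C(p))) ∨ (∃p D(p)) ∨ (∃v C(v)) ∨ (∃q J(q))
Rename bound variables to avoid capture: p↦y, v↦z1.
  (∀p ∀v (D(v) ∧ C(p))) ∨ (∃y D(y)) ∨ (∃z1 C(z1)) ∨ (∃q J(q))
Pull the quantifiers to the front (each side's bound variable is not free in the other side):
  ∀p ∀v ∃y ∃z1 ∃q (D(v) ∧ C(p) ∨ D(y) ∨ C(z1) ∨ J(q))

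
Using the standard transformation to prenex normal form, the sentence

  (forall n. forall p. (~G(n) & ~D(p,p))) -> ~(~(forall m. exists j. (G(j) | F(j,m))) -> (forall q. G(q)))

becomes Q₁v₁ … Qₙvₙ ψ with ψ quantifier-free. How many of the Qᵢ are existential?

4

First replace A → B with ¬A ∨ B.
  ~(forall n. forall p. (~G(n) & ~D(p,p))) | ~(~~(forall m. exists j. (G(j) | F(j,m))) | (forall q. G(q)))
Move each ¬ inward, flipping quantifiers it crosses:
  (exists n. exists p. (G(n) | D(p,p))) | (exists m. forall j. (~G(j) & ~F(j,m))) & (exists q. ~G(q))
All bound variables are already distinct, so no renaming is needed.
Pull the quantifiers to the front (each side's bound variable is not free in the other side):
  exists n. exists p. exists m. forall j. exists q. (G(n) | D(p,p) | ~G(j) & ~F(j,m) & ~G(q))
The prefix is exists n exists p exists m forall j exists q: 1 universal, 4 existential.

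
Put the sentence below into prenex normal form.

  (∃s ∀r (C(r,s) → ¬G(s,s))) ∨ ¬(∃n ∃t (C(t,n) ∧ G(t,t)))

∃s ∀r ∀n ∀t (¬C(r,s) ∨ ¬G(s,s) ∨ ¬C(t,n) ∨ ¬G(t,t))

Eliminate → and ↔ using ¬ and ∨.
  (∃s ∀r (¬C(r,s) ∨ ¬G(s,s))) ∨ ¬(∃n ∃t (C(t,n) ∧ G(t,t)))
Move each ¬ inward, flipping quantifiers it crosses:
  (∃s ∀r (¬C(r,s) ∨ ¬G(s,s))) ∨ (∀n ∀t (¬C(t,n) ∨ ¬G(t,t)))
All bound variables are already distinct, so no renaming is needed.
Finally move all quantifiers to the prefix:
  ∃s ∀r ∀n ∀t (¬C(r,s) ∨ ¬G(s,s) ∨ ¬C(t,n) ∨ ¬G(t,t))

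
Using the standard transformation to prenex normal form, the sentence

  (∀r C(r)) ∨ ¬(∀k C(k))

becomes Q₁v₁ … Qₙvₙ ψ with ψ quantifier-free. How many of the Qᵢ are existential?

1

Move each ¬ inward, flipping quantifiers it crosses:
  (∀r C(r)) ∨ (∃k ¬C(k))
Extract every quantifier outward, since the variables are now distinct and don't occur free across branches:
  ∀r ∃k (C(r) ∨ ¬C(k))
The prefix is ∀r ∃k: 1 universal, 1 existential.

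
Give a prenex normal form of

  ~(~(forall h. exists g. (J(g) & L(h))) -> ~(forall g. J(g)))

First replace A → B with ¬A ∨ B.
  ~(~~(forall h. exists g. (J(g) & L(h))) | ~(forall g. J(g)))
Push ¬ through the quantifiers and connectives to reach negation normal form:
  (exists h. forall g. (~J(g) | ~L(h))) & (forall g. J(g))
Standardize variables apart so no two quantifiers bind the same name: g↦z.
  (exists h. forall g. (~J(g) | ~L(h))) & (forall z. J(z))
Pull the quantifiers to the front (each side's bound variable is not free in the other side):
  exists h. forall g. forall z. ((~J(g) | ~L(h)) & J(z))

exists h. forall g. forall z. ((~J(g) | ~L(h)) & J(z))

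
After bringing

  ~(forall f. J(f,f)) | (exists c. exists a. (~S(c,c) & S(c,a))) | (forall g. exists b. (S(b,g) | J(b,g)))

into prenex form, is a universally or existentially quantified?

existential

Drive negations inward (¬∀x A ≡ ∃x ¬A, ¬∃x A ≡ ∀x ¬A, De Morgan for ∧/∨):
  (exists f. ~J(f,f)) | (exists c. exists a. (~S(c,c) & S(c,a))) | (forall g. exists b. (S(b,g) | J(b,g)))
All bound variables are already distinct, so no renaming is needed.
Pull the quantifiers to the front (each side's bound variable is not free in the other side):
  exists f. exists c. exists a. forall g. exists b. (~J(f,f) | ~S(c,c) & S(c,a) | S(b,g) | J(b,g))
The quantifier exists a sits under an even number of negations, so it remains existential.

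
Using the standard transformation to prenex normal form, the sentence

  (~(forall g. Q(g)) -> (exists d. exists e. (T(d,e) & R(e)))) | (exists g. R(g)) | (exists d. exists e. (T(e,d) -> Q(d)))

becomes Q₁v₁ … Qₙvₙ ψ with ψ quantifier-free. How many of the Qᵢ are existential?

Rewrite implications/biconditionals: A → B as ¬A ∨ B.
  ~~(forall g. Q(g)) | (exists d. exists e. (T(d,e) & R(e))) | (exists g. R(g)) | (exists d. exists e. (~T(e,d) | Q(d)))
Push ¬ through the quantifiers and connectives to reach negation normal form:
  (forall g. Q(g)) | (exists d. exists e. (T(d,e) & R(e))) | (exists g. R(g)) | (exists d. exists e. (~T(e,d) | Q(d)))
Standardize variables apart so no two quantifiers bind the same name: g↦w1, d↦x1, e↦c.
  (forall g. Q(g)) | (exists d. exists e. (T(d,e) & R(e))) | (exists w1. R(w1)) | (exists x1. exists c. (~T(c,x1) | Q(x1)))
Finally move all quantifiers to the prefix:
  forall g. exists d. exists e. exists w1. exists x1. exists c. (Q(g) | T(d,e) & R(e) | R(w1) | ~T(c,x1) | Q(x1))
The prefix is forall g exists d exists e exists w1 exists x1 exists c: 1 universal, 5 existential.

5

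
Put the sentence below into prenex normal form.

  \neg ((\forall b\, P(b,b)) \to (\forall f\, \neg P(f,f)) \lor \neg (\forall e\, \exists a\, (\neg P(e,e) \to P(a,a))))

\forall b\, \exists f\, \forall e\, \exists a\, (P(b,b) \land P(f,f) \land (P(e,e) \lor P(a,a)))

Eliminate → and ↔ using ¬ and ∨.
  \neg (\neg (\forall b\, P(b,b)) \lor (\forall f\, \neg P(f,f)) \lor \neg (\forall e\, \exists a\, (\neg \neg P(e,e) \lor P(a,a))))
Drive negations inward (¬∀x A ≡ ∃x ¬A, ¬∃x A ≡ ∀x ¬A, De Morgan for ∧/∨):
  (\forall b\, P(b,b)) \land (\exists f\, P(f,f)) \land (\forall e\, \exists a\, (P(e,e) \lor P(a,a)))
All bound variables are already distinct, so no renaming is needed.
Pull the quantifiers to the front (each side's bound variable is not free in the other side):
  \forall b\, \exists f\, \forall e\, \exists a\, (P(b,b) \land P(f,f) \land (P(e,e) \lor P(a,a)))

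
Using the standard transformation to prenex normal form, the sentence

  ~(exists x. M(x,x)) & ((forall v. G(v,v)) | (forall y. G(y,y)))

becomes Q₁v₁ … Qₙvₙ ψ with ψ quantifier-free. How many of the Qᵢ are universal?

Drive negations inward (¬∀x A ≡ ∃x ¬A, ¬∃x A ≡ ∀x ¬A, De Morgan for ∧/∨):
  (forall x. ~M(x,x)) & ((forall v. G(v,v)) | (forall y. G(y,y)))
All bound variables are already distinct, so no renaming is needed.
Pull the quantifiers to the front (each side's bound variable is not free in the other side):
  forall x. forall v. forall y. (~M(x,x) & (G(v,v) | G(y,y)))
The prefix is forall x forall v forall y: 3 universal, 0 existential.

3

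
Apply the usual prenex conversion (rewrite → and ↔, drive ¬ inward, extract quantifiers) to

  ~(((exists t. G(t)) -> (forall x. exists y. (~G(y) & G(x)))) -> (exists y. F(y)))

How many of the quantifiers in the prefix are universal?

Rewrite implications/biconditionals: A → B as ¬A ∨ B.
  ~(~(~(exists t. G(t)) | (forall x. exists y. (~G(y) & G(x)))) | (exists y. F(y)))
Push ¬ through the quantifiers and connectives to reach negation normal form:
  ((forall t. ~G(t)) | (forall x. exists y. (~G(y) & G(x)))) & (forall y. ~F(y))
Standardize variables apart so no two quantifiers bind the same name: y↦v.
  ((forall t. ~G(t)) | (forall x. exists y. (~G(y) & G(x)))) & (forall v. ~F(v))
Pull the quantifiers to the front (each side's bound variable is not free in the other side):
  forall t. forall x. exists y. forall v. ((~G(t) | ~G(y) & G(x)) & ~F(v))
The prefix is forall t forall x exists y forall v: 3 universal, 1 existential.

3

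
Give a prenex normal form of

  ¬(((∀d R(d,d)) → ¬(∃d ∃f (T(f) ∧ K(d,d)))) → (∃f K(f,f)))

Rewrite implications/biconditionals: A → B as ¬A ∨ B.
  ¬(¬(¬(∀d R(d,d)) ∨ ¬(∃d ∃f (T(f) ∧ K(d,d)))) ∨ (∃f K(f,f)))
Push ¬ through the quantifiers and connectives to reach negation normal form:
  ((∃d ¬R(d,d)) ∨ (∀d ∀f (¬T(f) ∨ ¬K(d,d)))) ∧ (∀f ¬K(f,f))
Give each quantifier a distinct variable: d↦v, f↦z1.
  ((∃d ¬R(d,d)) ∨ (∀v ∀f (¬T(f) ∨ ¬K(v,v)))) ∧ (∀z1 ¬K(z1,z1))
Pull the quantifiers to the front (each side's bound variable is not free in the other side):
  ∃d ∀v ∀f ∀z1 ((¬R(d,d) ∨ ¬T(f) ∨ ¬K(v,v)) ∧ ¬K(z1,z1))

∃d ∀v ∀f ∀z1 ((¬R(d,d) ∨ ¬T(f) ∨ ¬K(v,v)) ∧ ¬K(z1,z1))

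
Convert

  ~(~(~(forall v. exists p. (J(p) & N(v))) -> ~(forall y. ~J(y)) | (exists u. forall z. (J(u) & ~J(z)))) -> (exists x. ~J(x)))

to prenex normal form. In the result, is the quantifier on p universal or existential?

universal

Rewrite implications/biconditionals: A → B as ¬A ∨ B.
  ~(~~(~~(forall v. exists p. (J(p) & N(v))) | ~(forall y. ~J(y)) | (exists u. forall z. (J(u) & ~J(z)))) | (exists x. ~J(x)))
Move each ¬ inward, flipping quantifiers it crosses:
  (exists v. forall p. (~J(p) | ~N(v))) & (forall y. ~J(y)) & (forall u. exists z. (~J(u) | J(z))) & (forall x. J(x))
All bound variables are already distinct, so no renaming is needed.
Pull the quantifiers to the front (each side's bound variable is not free in the other side):
  exists v. forall p. forall y. forall u. exists z. forall x. ((~J(p) | ~N(v)) & ~J(y) & (~J(u) | J(z)) & J(x))
The quantifier exists p sits under an odd number of negations (counting the antecedent side of each →), so it flips to forall p.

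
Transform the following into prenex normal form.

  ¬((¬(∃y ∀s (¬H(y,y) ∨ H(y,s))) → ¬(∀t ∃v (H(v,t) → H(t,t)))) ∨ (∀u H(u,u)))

∀y ∃s ∀t ∃v ∃u (H(y,y) ∧ ¬H(y,s) ∧ (¬H(v,t) ∨ H(t,t)) ∧ ¬H(u,u))

Eliminate → and ↔ using ¬ and ∨.
  ¬(¬¬(∃y ∀s (¬H(y,y) ∨ H(y,s))) ∨ ¬(∀t ∃v (¬H(v,t) ∨ H(t,t))) ∨ (∀u H(u,u)))
Push ¬ through the quantifiers and connectives to reach negation normal form:
  (∀y ∃s (H(y,y) ∧ ¬H(y,s))) ∧ (∀t ∃v (¬H(v,t) ∨ H(t,t))) ∧ (∃u ¬H(u,u))
All bound variables are already distinct, so no renaming is needed.
Pull the quantifiers to the front (each side's bound variable is not free in the other side):
  ∀y ∃s ∀t ∃v ∃u (H(y,y) ∧ ¬H(y,s) ∧ (¬H(v,t) ∨ H(t,t)) ∧ ¬H(u,u))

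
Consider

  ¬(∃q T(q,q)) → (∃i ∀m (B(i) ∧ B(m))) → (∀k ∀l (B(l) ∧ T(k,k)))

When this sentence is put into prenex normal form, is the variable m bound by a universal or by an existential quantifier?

First replace A → B with ¬A ∨ B.
  ¬¬(∃q T(q,q)) ∨ ¬(∃i ∀m (B(i) ∧ B(m))) ∨ (∀k ∀l (B(l) ∧ T(k,k)))
Push ¬ through the quantifiers and connectives to reach negation normal form:
  (∃q T(q,q)) ∨ (∀i ∃m (¬B(i) ∨ ¬B(m))) ∨ (∀k ∀l (B(l) ∧ T(k,k)))
Pull the quantifiers to the front (each side's bound variable is not free in the other side):
  ∃q ∀i ∃m ∀k ∀l (T(q,q) ∨ ¬B(i) ∨ ¬B(m) ∨ B(l) ∧ T(k,k))
The quantifier ∀m sits under an odd number of negations (counting the antecedent side of each →), so it flips to ∃m.

existential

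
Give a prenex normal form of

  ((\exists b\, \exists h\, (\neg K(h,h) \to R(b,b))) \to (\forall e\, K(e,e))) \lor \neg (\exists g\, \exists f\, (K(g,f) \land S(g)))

Eliminate → and ↔ using ¬ and ∨.
  \neg (\exists b\, \exists h\, (\neg \neg K(h,h) \lor R(b,b))) \lor (\forall e\, K(e,e)) \lor \neg (\exists g\, \exists f\, (K(g,f) \land S(g)))
Move each ¬ inward, flipping quantifiers it crosses:
  (\forall b\, \forall h\, (\neg K(h,h) \land \neg R(b,b))) \lor (\forall e\, K(e,e)) \lor (\forall g\, \forall f\, (\neg K(g,f) \lor \neg S(g)))
Finally move all quantifiers to the prefix:
  \forall b\, \forall h\, \forall e\, \forall g\, \forall f\, (\neg K(h,h) \land \neg R(b,b) \lor K(e,e) \lor \neg K(g,f) \lor \neg S(g))

\forall b\, \forall h\, \forall e\, \forall g\, \forall f\, (\neg K(h,h) \land \neg R(b,b) \lor K(e,e) \lor \neg K(g,f) \lor \neg S(g))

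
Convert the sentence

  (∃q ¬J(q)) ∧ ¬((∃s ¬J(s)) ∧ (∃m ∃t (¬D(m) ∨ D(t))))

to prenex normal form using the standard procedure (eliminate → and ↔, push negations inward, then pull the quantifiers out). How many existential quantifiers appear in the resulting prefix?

1

Push ¬ through the quantifiers and connectives to reach negation normal form:
  (∃q ¬J(q)) ∧ ((∀s J(s)) ∨ (∀m ∀t (D(m) ∧ ¬D(t))))
Extract every quantifier outward, since the variables are now distinct and don't occur free across branches:
  ∃q ∀s ∀m ∀t (¬J(q) ∧ (J(s) ∨ D(m) ∧ ¬D(t)))
The prefix is ∃q ∀s ∀m ∀t: 3 universal, 1 existential.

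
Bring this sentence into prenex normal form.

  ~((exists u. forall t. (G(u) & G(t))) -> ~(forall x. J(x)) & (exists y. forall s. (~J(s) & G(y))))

Rewrite implications/biconditionals: A → B as ¬A ∨ B.
  ~(~(exists u. forall t. (G(u) & G(t))) | ~(forall x. J(x)) & (exists y. forall s. (~J(s) & G(y))))
Move each ¬ inward, flipping quantifiers it crosses:
  (exists u. forall t. (G(u) & G(t))) & ((forall x. J(x)) | (forall y. exists s. (J(s) | ~G(y))))
All bound variables are already distinct, so no renaming is needed.
Pull the quantifiers to the front (each side's bound variable is not free in the other side):
  exists u. forall t. forall x. forall y. exists s. (G(u) & G(t) & (J(x) | J(s) | ~G(y)))

exists u. forall t. forall x. forall y. exists s. (G(u) & G(t) & (J(x) | J(s) | ~G(y)))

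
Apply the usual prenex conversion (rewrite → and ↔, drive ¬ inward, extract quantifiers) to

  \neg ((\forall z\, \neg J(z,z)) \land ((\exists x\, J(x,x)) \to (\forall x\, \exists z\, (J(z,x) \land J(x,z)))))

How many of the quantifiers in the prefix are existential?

3

Rewrite implications/biconditionals: A → B as ¬A ∨ B.
  \neg ((\forall z\, \neg J(z,z)) \land (\neg (\exists x\, J(x,x)) \lor (\forall x\, \exists z\, (J(z,x) \land J(x,z)))))
Push ¬ through the quantifiers and connectives to reach negation normal form:
  (\exists z\, J(z,z)) \lor (\exists x\, J(x,x)) \land (\exists x\, \forall z\, (\neg J(z,x) \lor \neg J(x,z)))
Give each quantifier a distinct variable: x↦r, z↦q.
  (\exists z\, J(z,z)) \lor (\exists x\, J(x,x)) \land (\exists r\, \forall q\, (\neg J(q,r) \lor \neg J(r,q)))
Pull the quantifiers to the front (each side's bound variable is not free in the other side):
  \exists z\, \exists x\, \exists r\, \forall q\, (J(z,z) \lor J(x,x) \land (\neg J(q,r) \lor \neg J(r,q)))
The prefix is \exists z \exists x \exists r \forall q: 1 universal, 3 existential.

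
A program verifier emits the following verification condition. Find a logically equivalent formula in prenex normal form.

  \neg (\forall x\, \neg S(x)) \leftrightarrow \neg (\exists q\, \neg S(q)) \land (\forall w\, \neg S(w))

Rewrite implications/biconditionals: A → B as ¬A ∨ B; A ↔ B as (¬A ∨ B) ∧ (¬B ∨ A).
  (\neg \neg (\forall x\, \neg S(x)) \lor \neg (\exists q\, \neg S(q)) \land (\forall w\, \neg S(w))) \land (\neg (\neg (\exists q\, \neg S(q)) \land (\forall w\, \neg S(w))) \lor \neg (\forall x\, \neg S(x)))
Push ¬ through the quantifiers and connectives to reach negation normal form:
  ((\forall x\, \neg S(x)) \lor (\forall q\, S(q)) \land (\forall w\, \neg S(w))) \land ((\exists q\, \neg S(q)) \lor (\exists w\, S(w)) \lor (\exists x\, S(x)))
Standardize variables apart so no two quantifiers bind the same name: q↦z, w↦r, x↦v1.
  ((\forall x\, \neg S(x)) \lor (\forall q\, S(q)) \land (\forall w\, \neg S(w))) \land ((\exists z\, \neg S(z)) \lor (\exists r\, S(r)) \lor (\exists v1\, S(v1)))
Extract every quantifier outward, since the variables are now distinct and don't occur free across branches:
  \forall x\, \forall q\, \forall w\, \exists z\, \exists r\, \exists v1\, ((\neg S(x) \lor S(q) \land \neg S(w)) \land (\neg S(z) \lor S(r) \lor S(v1)))

\forall x\, \forall q\, \forall w\, \exists z\, \exists r\, \exists v1\, ((\neg S(x) \lor S(q) \land \neg S(w)) \land (\neg S(z) \lor S(r) \lor S(v1)))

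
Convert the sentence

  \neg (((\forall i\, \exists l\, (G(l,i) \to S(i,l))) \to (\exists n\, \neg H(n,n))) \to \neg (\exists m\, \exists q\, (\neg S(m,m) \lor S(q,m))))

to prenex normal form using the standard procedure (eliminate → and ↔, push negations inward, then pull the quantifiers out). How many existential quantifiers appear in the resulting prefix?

4

Eliminate → and ↔ using ¬ and ∨.
  \neg (\neg (\neg (\forall i\, \exists l\, (\neg G(l,i) \lor S(i,l))) \lor (\exists n\, \neg H(n,n))) \lor \neg (\exists m\, \exists q\, (\neg S(m,m) \lor S(q,m))))
Push ¬ through the quantifiers and connectives to reach negation normal form:
  ((\exists i\, \forall l\, (G(l,i) \land \neg S(i,l))) \lor (\exists n\, \neg H(n,n))) \land (\exists m\, \exists q\, (\neg S(m,m) \lor S(q,m)))
All bound variables are already distinct, so no renaming is needed.
Finally move all quantifiers to the prefix:
  \exists i\, \forall l\, \exists n\, \exists m\, \exists q\, ((G(l,i) \land \neg S(i,l) \lor \neg H(n,n)) \land (\neg S(m,m) \lor S(q,m)))
The prefix is \exists i \forall l \exists n \exists m \exists q: 1 universal, 4 existential.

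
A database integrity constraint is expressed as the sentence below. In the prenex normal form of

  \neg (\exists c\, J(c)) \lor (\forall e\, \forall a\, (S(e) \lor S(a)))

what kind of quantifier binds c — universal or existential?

universal

Push ¬ through the quantifiers and connectives to reach negation normal form:
  (\forall c\, \neg J(c)) \lor (\forall e\, \forall a\, (S(e) \lor S(a)))
Pull the quantifiers to the front (each side's bound variable is not free in the other side):
  \forall c\, \forall e\, \forall a\, (\neg J(c) \lor S(e) \lor S(a))
The quantifier \exists c sits under an odd number of negations, so it flips to \forall c.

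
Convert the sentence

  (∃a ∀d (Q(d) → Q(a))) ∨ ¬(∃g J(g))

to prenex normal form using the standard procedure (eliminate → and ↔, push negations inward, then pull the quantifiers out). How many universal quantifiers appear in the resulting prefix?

2

Rewrite implications/biconditionals: A → B as ¬A ∨ B.
  (∃a ∀d (¬Q(d) ∨ Q(a))) ∨ ¬(∃g J(g))
Push ¬ through the quantifiers and connectives to reach negation normal form:
  (∃a ∀d (¬Q(d) ∨ Q(a))) ∨ (∀g ¬J(g))
All bound variables are already distinct, so no renaming is needed.
Extract every quantifier outward, since the variables are now distinct and don't occur free across branches:
  ∃a ∀d ∀g (¬Q(d) ∨ Q(a) ∨ ¬J(g))
The prefix is ∃a ∀d ∀g: 2 universal, 1 existential.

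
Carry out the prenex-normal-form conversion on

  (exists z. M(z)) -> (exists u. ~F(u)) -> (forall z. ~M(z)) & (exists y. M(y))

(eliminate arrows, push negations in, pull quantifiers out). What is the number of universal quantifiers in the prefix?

Rewrite implications/biconditionals: A → B as ¬A ∨ B.
  ~(exists z. M(z)) | ~(exists u. ~F(u)) | (forall z. ~M(z)) & (exists y. M(y))
Push ¬ through the quantifiers and connectives to reach negation normal form:
  (forall z. ~M(z)) | (forall u. F(u)) | (forall z. ~M(z)) & (exists y. M(y))
Standardize variables apart so no two quantifiers bind the same name: z↦y1.
  (forall z. ~M(z)) | (forall u. F(u)) | (forall y1. ~M(y1)) & (exists y. M(y))
Finally move all quantifiers to the prefix:
  forall z. forall u. forall y1. exists y. (~M(z) | F(u) | ~M(y1) & M(y))
The prefix is forall z forall u forall y1 exists y: 3 universal, 1 existential.

3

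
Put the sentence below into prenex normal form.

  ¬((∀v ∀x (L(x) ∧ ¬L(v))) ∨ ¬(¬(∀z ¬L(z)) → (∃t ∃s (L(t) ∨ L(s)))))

Eliminate → and ↔ using ¬ and ∨.
  ¬((∀v ∀x (L(x) ∧ ¬L(v))) ∨ ¬(¬¬(∀z ¬L(z)) ∨ (∃t ∃s (L(t) ∨ L(s)))))
Push ¬ through the quantifiers and connectives to reach negation normal form:
  (∃v ∃x (¬L(x) ∨ L(v))) ∧ ((∀z ¬L(z)) ∨ (∃t ∃s (L(t) ∨ L(s))))
All bound variables are already distinct, so no renaming is needed.
Pull the quantifiers to the front (each side's bound variable is not free in the other side):
  ∃v ∃x ∀z ∃t ∃s ((¬L(x) ∨ L(v)) ∧ (¬L(z) ∨ L(t) ∨ L(s)))

∃v ∃x ∀z ∃t ∃s ((¬L(x) ∨ L(v)) ∧ (¬L(z) ∨ L(t) ∨ L(s)))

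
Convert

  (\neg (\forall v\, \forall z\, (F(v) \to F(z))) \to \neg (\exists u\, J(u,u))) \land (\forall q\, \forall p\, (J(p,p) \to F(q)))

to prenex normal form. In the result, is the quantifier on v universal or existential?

universal

Rewrite implications/biconditionals: A → B as ¬A ∨ B.
  (\neg \neg (\forall v\, \forall z\, (\neg F(v) \lor F(z))) \lor \neg (\exists u\, J(u,u))) \land (\forall q\, \forall p\, (\neg J(p,p) \lor F(q)))
Move each ¬ inward, flipping quantifiers it crosses:
  ((\forall v\, \forall z\, (\neg F(v) \lor F(z))) \lor (\forall u\, \neg J(u,u))) \land (\forall q\, \forall p\, (\neg J(p,p) \lor F(q)))
Pull the quantifiers to the front (each side's bound variable is not free in the other side):
  \forall v\, \forall z\, \forall u\, \forall q\, \forall p\, ((\neg F(v) \lor F(z) \lor \neg J(u,u)) \land (\neg J(p,p) \lor F(q)))
The quantifier \forall v sits under an even number of negations (counting the antecedent side of each →), so it remains universal.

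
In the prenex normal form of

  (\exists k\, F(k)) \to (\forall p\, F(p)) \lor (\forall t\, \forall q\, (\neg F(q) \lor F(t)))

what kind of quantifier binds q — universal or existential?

universal

Rewrite implications/biconditionals: A → B as ¬A ∨ B.
  \neg (\exists k\, F(k)) \lor (\forall p\, F(p)) \lor (\forall t\, \forall q\, (\neg F(q) \lor F(t)))
Push ¬ through the quantifiers and connectives to reach negation normal form:
  (\forall k\, \neg F(k)) \lor (\forall p\, F(p)) \lor (\forall t\, \forall q\, (\neg F(q) \lor F(t)))
Pull the quantifiers to the front (each side's bound variable is not free in the other side):
  \forall k\, \forall p\, \forall t\, \forall q\, (\neg F(k) \lor F(p) \lor \neg F(q) \lor F(t))
The quantifier \forall q sits under an even number of negations (counting the antecedent side of each →), so it remains universal.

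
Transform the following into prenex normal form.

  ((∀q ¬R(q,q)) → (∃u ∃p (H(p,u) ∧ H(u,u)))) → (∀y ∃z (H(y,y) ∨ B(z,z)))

∀q ∀u ∀p ∀y ∃z (¬R(q,q) ∧ (¬H(p,u) ∨ ¬H(u,u)) ∨ H(y,y) ∨ B(z,z))

First replace A → B with ¬A ∨ B.
  ¬(¬(∀q ¬R(q,q)) ∨ (∃u ∃p (H(p,u) ∧ H(u,u)))) ∨ (∀y ∃z (H(y,y) ∨ B(z,z)))
Drive negations inward (¬∀x A ≡ ∃x ¬A, ¬∃x A ≡ ∀x ¬A, De Morgan for ∧/∨):
  (∀q ¬R(q,q)) ∧ (∀u ∀p (¬H(p,u) ∨ ¬H(u,u))) ∨ (∀y ∃z (H(y,y) ∨ B(z,z)))
All bound variables are already distinct, so no renaming is needed.
Finally move all quantifiers to the prefix:
  ∀q ∀u ∀p ∀y ∃z (¬R(q,q) ∧ (¬H(p,u) ∨ ¬H(u,u)) ∨ H(y,y) ∨ B(z,z))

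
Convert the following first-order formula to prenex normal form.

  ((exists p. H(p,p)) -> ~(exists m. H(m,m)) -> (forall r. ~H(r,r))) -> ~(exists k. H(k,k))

First replace A → B with ¬A ∨ B.
  ~(~(exists p. H(p,p)) | ~~(exists m. H(m,m)) | (forall r. ~H(r,r))) | ~(exists k. H(k,k))
Move each ¬ inward, flipping quantifiers it crosses:
  (exists p. H(p,p)) & (forall m. ~H(m,m)) & (exists r. H(r,r)) | (forall k. ~H(k,k))
All bound variables are already distinct, so no renaming is needed.
Extract every quantifier outward, since the variables are now distinct and don't occur free across branches:
  exists p. forall m. exists r. forall k. (H(p,p) & ~H(m,m) & H(r,r) | ~H(k,k))

exists p. forall m. exists r. forall k. (H(p,p) & ~H(m,m) & H(r,r) | ~H(k,k))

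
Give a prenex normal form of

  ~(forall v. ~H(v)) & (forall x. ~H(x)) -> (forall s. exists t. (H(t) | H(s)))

forall v. exists x. forall s. exists t. (~H(v) | H(x) | H(t) | H(s))

First replace A → B with ¬A ∨ B.
  ~(~(forall v. ~H(v)) & (forall x. ~H(x))) | (forall s. exists t. (H(t) | H(s)))
Push ¬ through the quantifiers and connectives to reach negation normal form:
  (forall v. ~H(v)) | (exists x. H(x)) | (forall s. exists t. (H(t) | H(s)))
All bound variables are already distinct, so no renaming is needed.
Pull the quantifiers to the front (each side's bound variable is not free in the other side):
  forall v. exists x. forall s. exists t. (~H(v) | H(x) | H(t) | H(s))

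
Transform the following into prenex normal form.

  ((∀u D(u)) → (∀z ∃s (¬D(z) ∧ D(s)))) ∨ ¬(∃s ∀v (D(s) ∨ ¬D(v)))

∃u ∀z ∃s ∀r ∃v (¬D(u) ∨ ¬D(z) ∧ D(s) ∨ ¬D(r) ∧ D(v))

Rewrite implications/biconditionals: A → B as ¬A ∨ B.
  ¬(∀u D(u)) ∨ (∀z ∃s (¬D(z) ∧ D(s))) ∨ ¬(∃s ∀v (D(s) ∨ ¬D(v)))
Push ¬ through the quantifiers and connectives to reach negation normal form:
  (∃u ¬D(u)) ∨ (∀z ∃s (¬D(z) ∧ D(s))) ∨ (∀s ∃v (¬D(s) ∧ D(v)))
Standardize variables apart so no two quantifiers bind the same name: s↦r.
  (∃u ¬D(u)) ∨ (∀z ∃s (¬D(z) ∧ D(s))) ∨ (∀r ∃v (¬D(r) ∧ D(v)))
Pull the quantifiers to the front (each side's bound variable is not free in the other side):
  ∃u ∀z ∃s ∀r ∃v (¬D(u) ∨ ¬D(z) ∧ D(s) ∨ ¬D(r) ∧ D(v))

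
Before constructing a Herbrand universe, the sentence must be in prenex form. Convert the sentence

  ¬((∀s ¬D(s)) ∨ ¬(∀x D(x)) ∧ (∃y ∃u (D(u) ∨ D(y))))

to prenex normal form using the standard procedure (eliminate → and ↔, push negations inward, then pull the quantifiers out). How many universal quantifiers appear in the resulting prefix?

Push ¬ through the quantifiers and connectives to reach negation normal form:
  (∃s D(s)) ∧ ((∀x D(x)) ∨ (∀y ∀u (¬D(u) ∧ ¬D(y))))
Extract every quantifier outward, since the variables are now distinct and don't occur free across branches:
  ∃s ∀x ∀y ∀u (D(s) ∧ (D(x) ∨ ¬D(u) ∧ ¬D(y)))
The prefix is ∃s ∀x ∀y ∀u: 3 universal, 1 existential.

3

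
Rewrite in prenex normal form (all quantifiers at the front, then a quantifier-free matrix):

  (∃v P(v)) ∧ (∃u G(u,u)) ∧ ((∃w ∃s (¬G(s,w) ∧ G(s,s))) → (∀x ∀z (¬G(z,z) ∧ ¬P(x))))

Rewrite implications/biconditionals: A → B as ¬A ∨ B.
  (∃v P(v)) ∧ (∃u G(u,u)) ∧ (¬(∃w ∃s (¬G(s,w) ∧ G(s,s))) ∨ (∀x ∀z (¬G(z,z) ∧ ¬P(x))))
Move each ¬ inward, flipping quantifiers it crosses:
  (∃v P(v)) ∧ (∃u G(u,u)) ∧ ((∀w ∀s (G(s,w) ∨ ¬G(s,s))) ∨ (∀x ∀z (¬G(z,z) ∧ ¬P(x))))
All bound variables are already distinct, so no renaming is needed.
Extract every quantifier outward, since the variables are now distinct and don't occur free across branches:
  ∃v ∃u ∀w ∀s ∀x ∀z (P(v) ∧ G(u,u) ∧ (G(s,w) ∨ ¬G(s,s) ∨ ¬G(z,z) ∧ ¬P(x)))

∃v ∃u ∀w ∀s ∀x ∀z (P(v) ∧ G(u,u) ∧ (G(s,w) ∨ ¬G(s,s) ∨ ¬G(z,z) ∧ ¬P(x)))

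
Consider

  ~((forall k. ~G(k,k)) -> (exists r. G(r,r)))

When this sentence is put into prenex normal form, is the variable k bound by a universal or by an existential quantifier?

Eliminate → and ↔ using ¬ and ∨.
  ~(~(forall k. ~G(k,k)) | (exists r. G(r,r)))
Push ¬ through the quantifiers and connectives to reach negation normal form:
  (forall k. ~G(k,k)) & (forall r. ~G(r,r))
All bound variables are already distinct, so no renaming is needed.
Finally move all quantifiers to the prefix:
  forall k. forall r. (~G(k,k) & ~G(r,r))
The quantifier forall k sits under an even number of negations (counting the antecedent side of each →), so it remains universal.

universal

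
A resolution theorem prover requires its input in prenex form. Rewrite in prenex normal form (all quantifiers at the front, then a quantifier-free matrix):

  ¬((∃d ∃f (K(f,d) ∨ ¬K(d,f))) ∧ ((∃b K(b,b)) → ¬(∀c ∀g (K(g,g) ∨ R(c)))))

∀d ∀f ∃b ∀c ∀g (¬K(f,d) ∧ K(d,f) ∨ K(b,b) ∧ (K(g,g) ∨ R(c)))

Eliminate → and ↔ using ¬ and ∨.
  ¬((∃d ∃f (K(f,d) ∨ ¬K(d,f))) ∧ (¬(∃b K(b,b)) ∨ ¬(∀c ∀g (K(g,g) ∨ R(c)))))
Push ¬ through the quantifiers and connectives to reach negation normal form:
  (∀d ∀f (¬K(f,d) ∧ K(d,f))) ∨ (∃b K(b,b)) ∧ (∀c ∀g (K(g,g) ∨ R(c)))
All bound variables are already distinct, so no renaming is needed.
Pull the quantifiers to the front (each side's bound variable is not free in the other side):
  ∀d ∀f ∃b ∀c ∀g (¬K(f,d) ∧ K(d,f) ∨ K(b,b) ∧ (K(g,g) ∨ R(c)))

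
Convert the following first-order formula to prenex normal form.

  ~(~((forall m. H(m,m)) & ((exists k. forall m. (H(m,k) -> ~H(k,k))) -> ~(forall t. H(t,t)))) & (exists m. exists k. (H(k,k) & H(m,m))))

Rewrite implications/biconditionals: A → B as ¬A ∨ B.
  ~(~((forall m. H(m,m)) & (~(exists k. forall m. (~H(m,k) | ~H(k,k))) | ~(forall t. H(t,t)))) & (exists m. exists k. (H(k,k) & H(m,m))))
Drive negations inward (¬∀x A ≡ ∃x ¬A, ¬∃x A ≡ ∀x ¬A, De Morgan for ∧/∨):
  (forall m. H(m,m)) & ((forall k. exists m. (H(m,k) & H(k,k))) | (exists t. ~H(t,t))) | (forall m. forall k. (~H(k,k) | ~H(m,m)))
Standardize variables apart so no two quantifiers bind the same name: m↦y, m↦v1, k↦w.
  (forall m. H(m,m)) & ((forall k. exists y. (H(y,k) & H(k,k))) | (exists t. ~H(t,t))) | (forall v1. forall w. (~H(w,w) | ~H(v1,v1)))
Finally move all quantifiers to the prefix:
  forall m. forall k. exists y. exists t. forall v1. forall w. (H(m,m) & (H(y,k) & H(k,k) | ~H(t,t)) | ~H(w,w) | ~H(v1,v1))

forall m. forall k. exists y. exists t. forall v1. forall w. (H(m,m) & (H(y,k) & H(k,k) | ~H(t,t)) | ~H(w,w) | ~H(v1,v1))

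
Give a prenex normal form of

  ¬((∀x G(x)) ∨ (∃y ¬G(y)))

Move each ¬ inward, flipping quantifiers it crosses:
  (∃x ¬G(x)) ∧ (∀y G(y))
All bound variables are already distinct, so no renaming is needed.
Pull the quantifiers to the front (each side's bound variable is not free in the other side):
  ∃x ∀y (¬G(x) ∧ G(y))

∃x ∀y (¬G(x) ∧ G(y))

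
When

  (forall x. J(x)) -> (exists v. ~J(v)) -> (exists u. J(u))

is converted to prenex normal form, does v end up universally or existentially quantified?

Eliminate → and ↔ using ¬ and ∨.
  ~(forall x. J(x)) | ~(exists v. ~J(v)) | (exists u. J(u))
Move each ¬ inward, flipping quantifiers it crosses:
  (exists x. ~J(x)) | (forall v. J(v)) | (exists u. J(u))
All bound variables are already distinct, so no renaming is needed.
Pull the quantifiers to the front (each side's bound variable is not free in the other side):
  exists x. forall v. exists u. (~J(x) | J(v) | J(u))
The quantifier exists v sits under an odd number of negations (counting the antecedent side of each →), so it flips to forall v.

universal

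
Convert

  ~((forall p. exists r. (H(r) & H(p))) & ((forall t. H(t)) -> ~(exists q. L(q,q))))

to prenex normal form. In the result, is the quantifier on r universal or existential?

universal

Eliminate → and ↔ using ¬ and ∨.
  ~((forall p. exists r. (H(r) & H(p))) & (~(forall t. H(t)) | ~(exists q. L(q,q))))
Move each ¬ inward, flipping quantifiers it crosses:
  (exists p. forall r. (~H(r) | ~H(p))) | (forall t. H(t)) & (exists q. L(q,q))
Extract every quantifier outward, since the variables are now distinct and don't occur free across branches:
  exists p. forall r. forall t. exists q. (~H(r) | ~H(p) | H(t) & L(q,q))
The quantifier exists r sits under an odd number of negations (counting the antecedent side of each →), so it flips to forall r.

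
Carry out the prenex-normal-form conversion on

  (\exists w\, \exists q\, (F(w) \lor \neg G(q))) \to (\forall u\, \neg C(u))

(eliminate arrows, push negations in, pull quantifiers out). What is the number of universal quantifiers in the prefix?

3

Rewrite implications/biconditionals: A → B as ¬A ∨ B.
  \neg (\exists w\, \exists q\, (F(w) \lor \neg G(q))) \lor (\forall u\, \neg C(u))
Push ¬ through the quantifiers and connectives to reach negation normal form:
  (\forall w\, \forall q\, (\neg F(w) \land G(q))) \lor (\forall u\, \neg C(u))
Pull the quantifiers to the front (each side's bound variable is not free in the other side):
  \forall w\, \forall q\, \forall u\, (\neg F(w) \land G(q) \lor \neg C(u))
The prefix is \forall w \forall q \forall u: 3 universal, 0 existential.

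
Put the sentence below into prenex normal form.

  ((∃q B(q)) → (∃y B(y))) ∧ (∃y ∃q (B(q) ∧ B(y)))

∀q ∃y ∃b ∃u ((¬B(q) ∨ B(y)) ∧ B(u) ∧ B(b))

Rewrite implications/biconditionals: A → B as ¬A ∨ B.
  (¬(∃q B(q)) ∨ (∃y B(y))) ∧ (∃y ∃q (B(q) ∧ B(y)))
Drive negations inward (¬∀x A ≡ ∃x ¬A, ¬∃x A ≡ ∀x ¬A, De Morgan for ∧/∨):
  ((∀q ¬B(q)) ∨ (∃y B(y))) ∧ (∃y ∃q (B(q) ∧ B(y)))
Standardize variables apart so no two quantifiers bind the same name: y↦b, q↦u.
  ((∀q ¬B(q)) ∨ (∃y B(y))) ∧ (∃b ∃u (B(u) ∧ B(b)))
Finally move all quantifiers to the prefix:
  ∀q ∃y ∃b ∃u ((¬B(q) ∨ B(y)) ∧ B(u) ∧ B(b))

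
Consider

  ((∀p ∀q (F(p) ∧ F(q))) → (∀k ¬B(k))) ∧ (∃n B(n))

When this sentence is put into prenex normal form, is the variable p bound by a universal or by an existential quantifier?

First replace A → B with ¬A ∨ B.
  (¬(∀p ∀q (F(p) ∧ F(q))) ∨ (∀k ¬B(k))) ∧ (∃n B(n))
Drive negations inward (¬∀x A ≡ ∃x ¬A, ¬∃x A ≡ ∀x ¬A, De Morgan for ∧/∨):
  ((∃p ∃q (¬F(p) ∨ ¬F(q))) ∨ (∀k ¬B(k))) ∧ (∃n B(n))
All bound variables are already distinct, so no renaming is needed.
Finally move all quantifiers to the prefix:
  ∃p ∃q ∀k ∃n ((¬F(p) ∨ ¬F(q) ∨ ¬B(k)) ∧ B(n))
The quantifier ∀p sits under an odd number of negations (counting the antecedent side of each →), so it flips to ∃p.

existential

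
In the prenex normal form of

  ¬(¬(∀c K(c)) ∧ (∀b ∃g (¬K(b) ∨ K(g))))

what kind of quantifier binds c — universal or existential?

Drive negations inward (¬∀x A ≡ ∃x ¬A, ¬∃x A ≡ ∀x ¬A, De Morgan for ∧/∨):
  (∀c K(c)) ∨ (∃b ∀g (K(b) ∧ ¬K(g)))
All bound variables are already distinct, so no renaming is needed.
Finally move all quantifiers to the prefix:
  ∀c ∃b ∀g (K(c) ∨ K(b) ∧ ¬K(g))
The quantifier ∀c sits under an even number of negations, so it remains universal.

universal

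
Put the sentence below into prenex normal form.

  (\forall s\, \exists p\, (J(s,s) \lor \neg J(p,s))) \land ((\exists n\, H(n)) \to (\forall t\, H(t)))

\forall s\, \exists p\, \forall n\, \forall t\, ((J(s,s) \lor \neg J(p,s)) \land (\neg H(n) \lor H(t)))

Eliminate → and ↔ using ¬ and ∨.
  (\forall s\, \exists p\, (J(s,s) \lor \neg J(p,s))) \land (\neg (\exists n\, H(n)) \lor (\forall t\, H(t)))
Move each ¬ inward, flipping quantifiers it crosses:
  (\forall s\, \exists p\, (J(s,s) \lor \neg J(p,s))) \land ((\forall n\, \neg H(n)) \lor (\forall t\, H(t)))
All bound variables are already distinct, so no renaming is needed.
Finally move all quantifiers to the prefix:
  \forall s\, \exists p\, \forall n\, \forall t\, ((J(s,s) \lor \neg J(p,s)) \land (\neg H(n) \lor H(t)))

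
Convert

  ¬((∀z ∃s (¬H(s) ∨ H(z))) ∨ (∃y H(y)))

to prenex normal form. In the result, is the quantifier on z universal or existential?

existential

Push ¬ through the quantifiers and connectives to reach negation normal form:
  (∃z ∀s (H(s) ∧ ¬H(z))) ∧ (∀y ¬H(y))
All bound variables are already distinct, so no renaming is needed.
Finally move all quantifiers to the prefix:
  ∃z ∀s ∀y (H(s) ∧ ¬H(z) ∧ ¬H(y))
The quantifier ∀z sits under an odd number of negations, so it flips to ∃z.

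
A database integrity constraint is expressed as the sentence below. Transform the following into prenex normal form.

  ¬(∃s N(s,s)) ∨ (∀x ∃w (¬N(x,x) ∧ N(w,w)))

∀s ∀x ∃w (¬N(s,s) ∨ ¬N(x,x) ∧ N(w,w))

Move each ¬ inward, flipping quantifiers it crosses:
  (∀s ¬N(s,s)) ∨ (∀x ∃w (¬N(x,x) ∧ N(w,w)))
Pull the quantifiers to the front (each side's bound variable is not free in the other side):
  ∀s ∀x ∃w (¬N(s,s) ∨ ¬N(x,x) ∧ N(w,w))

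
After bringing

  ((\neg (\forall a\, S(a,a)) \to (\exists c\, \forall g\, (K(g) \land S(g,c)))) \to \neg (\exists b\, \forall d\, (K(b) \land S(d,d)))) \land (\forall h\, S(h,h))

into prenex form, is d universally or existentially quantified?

Eliminate → and ↔ using ¬ and ∨.
  (\neg (\neg \neg (\forall a\, S(a,a)) \lor (\exists c\, \forall g\, (K(g) \land S(g,c)))) \lor \neg (\exists b\, \forall d\, (K(b) \land S(d,d)))) \land (\forall h\, S(h,h))
Drive negations inward (¬∀x A ≡ ∃x ¬A, ¬∃x A ≡ ∀x ¬A, De Morgan for ∧/∨):
  ((\exists a\, \neg S(a,a)) \land (\forall c\, \exists g\, (\neg K(g) \lor \neg S(g,c))) \lor (\forall b\, \exists d\, (\neg K(b) \lor \neg S(d,d)))) \land (\forall h\, S(h,h))
All bound variables are already distinct, so no renaming is needed.
Finally move all quantifiers to the prefix:
  \exists a\, \forall c\, \exists g\, \forall b\, \exists d\, \forall h\, ((\neg S(a,a) \land (\neg K(g) \lor \neg S(g,c)) \lor \neg K(b) \lor \neg S(d,d)) \land S(h,h))
The quantifier \forall d sits under an odd number of negations (counting the antecedent side of each →), so it flips to \exists d.

existential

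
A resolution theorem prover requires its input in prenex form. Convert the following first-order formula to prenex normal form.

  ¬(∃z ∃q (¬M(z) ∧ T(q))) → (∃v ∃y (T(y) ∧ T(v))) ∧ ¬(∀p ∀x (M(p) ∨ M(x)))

∃z ∃q ∃v ∃y ∃p ∃x (¬M(z) ∧ T(q) ∨ T(y) ∧ T(v) ∧ ¬M(p) ∧ ¬M(x))

Eliminate → and ↔ using ¬ and ∨.
  ¬¬(∃z ∃q (¬M(z) ∧ T(q))) ∨ (∃v ∃y (T(y) ∧ T(v))) ∧ ¬(∀p ∀x (M(p) ∨ M(x)))
Move each ¬ inward, flipping quantifiers it crosses:
  (∃z ∃q (¬M(z) ∧ T(q))) ∨ (∃v ∃y (T(y) ∧ T(v))) ∧ (∃p ∃x (¬M(p) ∧ ¬M(x)))
Pull the quantifiers to the front (each side's bound variable is not free in the other side):
  ∃z ∃q ∃v ∃y ∃p ∃x (¬M(z) ∧ T(q) ∨ T(y) ∧ T(v) ∧ ¬M(p) ∧ ¬M(x))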